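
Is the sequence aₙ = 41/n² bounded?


a₁ = 41, a₂ = 41/4, a₃ = 41/9, ...
0 < aₙ ≤ 41 for all n ≥ 1
The sequence IS bounded

Bounded (0 < aₙ ≤ 41)


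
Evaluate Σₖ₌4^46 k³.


Σₖ₌4^46 k³ = [46·47/2]² − [3·4/2]²
= 1168561 − 36 = 1168525

Σk³ = 1168525


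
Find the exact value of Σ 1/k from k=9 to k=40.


Σₖ₌9^40 1/k = 1/9 + 1/10 + 1/11 + ... + 1/40
= 108293996996839/69388720221600
≈ 1.5607

Sum = 108293996996839/69388720221600 ≈ 1.5607


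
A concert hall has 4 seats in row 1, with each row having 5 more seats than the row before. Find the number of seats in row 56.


aₙ = a₁ + (n-1)d
= 4 + (56-1)×5
= 4 + 275
= 279

a_56 = 279


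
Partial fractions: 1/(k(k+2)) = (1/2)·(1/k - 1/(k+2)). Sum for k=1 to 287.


1/(k(k+2)) = (1/2)·(1/k - 1/(k+2)) (partial fractions)
Telescoping: Σ = (1/2)·(1 + 1/2 - 1/288 - 1/289) = 124271/166464

Sum = 124271/166464


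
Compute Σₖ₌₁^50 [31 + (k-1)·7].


aₙ = 31 + (50-1)×7 = 374
Sₙ = n(a₁+aₙ)/2 = 50×(31+374)/2
= 50×405/2 = 10125

S_50 = 10125


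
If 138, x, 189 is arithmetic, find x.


AM = (138 + 189)/2 = 327/2 = 163.5

AM = 163.5


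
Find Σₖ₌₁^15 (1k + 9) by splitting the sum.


Σ(1k+9) = 1·Σk + 9·n
= 1·120 + 9·15
= 120 + 135 = 255

Σ = 255


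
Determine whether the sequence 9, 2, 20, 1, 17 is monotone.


Differences: -7, 18, -19, 16
Difference at position 2 is +18 (> 0) but position 1 is -7 (< 0) — sequence both rises and falls
→ NOT monotonic

Not monotonic


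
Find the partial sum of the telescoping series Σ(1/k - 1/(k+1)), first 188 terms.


Telescoping: adjacent terms cancel.
= 1/1 - 1/189
= 1 - 1/189 = 188/189

Sum = 188/189


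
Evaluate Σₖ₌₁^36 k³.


n(n+1)/2 = 36×37/2 = 666
Σk³ = 666² = 443556

Σk³ = 443556


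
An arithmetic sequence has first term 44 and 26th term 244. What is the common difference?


d = (aₙ - a₁)/(n-1)
= (244 - 44)/(26-1)
= 200/25 = 8

d = 8


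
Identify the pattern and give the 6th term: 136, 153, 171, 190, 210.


Pattern: triangular numbers: n(n+1)/2
Terms: 136, 153, 171, 190, 210
Next term = 231

Next term = 231


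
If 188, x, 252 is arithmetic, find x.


AM = (188 + 252)/2 = 440/2 = 220

AM = 220


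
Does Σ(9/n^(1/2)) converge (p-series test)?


p-series test: Σ c/n^p converges if p > 1, diverges if p ≤ 1 (constant c > 0 doesn't affect convergence).
p = 1/2
1/2 ≤ 1 → DIVERGES

Diverges (p = 1/2 ≤ 1)


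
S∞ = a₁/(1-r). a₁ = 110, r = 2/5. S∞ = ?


S∞ = a₁/(1-r) = 110/(1 - 2/5)
= 110/(3/5)
= 550/3

S∞ = 550/3


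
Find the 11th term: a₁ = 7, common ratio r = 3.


aₙ = a₁·r^(n-1)
= 7×3^10
= 7×59049
= 413343

a_11 = 413343


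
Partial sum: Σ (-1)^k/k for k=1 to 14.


S = -1 + 1/2 - 1/3 + 1/4 - 1/5 + 1/6 - 1/7 + 1/8 ± ...
= -0.6587
(Full series converges to -ln(2) ≈ -0.6931)

S_14 = -0.6587


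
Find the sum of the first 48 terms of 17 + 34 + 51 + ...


aₙ = 17 + (48-1)×17 = 816
Sₙ = n(a₁+aₙ)/2 = 48×(17+816)/2
= 48×833/2 = 19992

S_48 = 19992


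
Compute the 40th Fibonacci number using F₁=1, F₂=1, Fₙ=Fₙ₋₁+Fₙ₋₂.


Fibonacci sequence: 1, 1, 2, 3, 5, 8, 13, 21, 34, 55, 89, ...
F(40) = 102334155

F(40) = 102334155


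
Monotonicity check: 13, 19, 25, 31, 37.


Differences: 6, 6, 6, 6
All differences > 0 → strictly INCREASING

Monotonically increasing


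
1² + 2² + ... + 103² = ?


n = 103
n(n+1)(2n+1)/6 = 103×104×207/6
= 2217384/6 = 369564

Σk² = 369564


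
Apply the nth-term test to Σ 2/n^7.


lim(n→∞) 2/n^7 = 0
lim aₙ = 0 → nth-term test is INCONCLUSIVE
(Need other tests; this is actually a convergent p-series with p=7 > 1)

Inconclusive (lim aₙ = 0; need another test)


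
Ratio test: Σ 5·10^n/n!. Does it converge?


aₙ = 5·10^n/n!
a_{n+1}/aₙ = 10^(n+1)/(n+1)! × n!/10^n  (constant 5 cancels)
= 10/(n+1)
L = lim(n→∞) 10/(n+1) = 0
L < 1 → series CONVERGES

Converges (ratio test: L = 0 < 1)


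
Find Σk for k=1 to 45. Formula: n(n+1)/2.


n(n+1)/2 = 45×46/2 = 2070/2 = 1035

Σk = 1035


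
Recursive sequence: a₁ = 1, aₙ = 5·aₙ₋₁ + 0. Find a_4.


Computing step by step:
a_1 = 1
a_2 = 5
a_3 = 25
a_4 = 125


a_4 = 125


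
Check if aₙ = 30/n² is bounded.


a₁ = 30, a₂ = 30/4, a₃ = 30/9, ...
0 < aₙ ≤ 30 for all n ≥ 1
The sequence IS bounded

Bounded (0 < aₙ ≤ 30)


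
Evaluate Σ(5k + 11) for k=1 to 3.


Σ(5k+11) = 5·Σk + 11·n
= 5·6 + 11·3
= 30 + 33 = 63

Σ = 63


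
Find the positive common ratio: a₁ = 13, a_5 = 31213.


r^(n-1) = aₙ/a₁
r^4 = 31213/13 = 2401
r = 2401^(1/4)
= ±7; taking r > 0 gives r = 7

r = 7


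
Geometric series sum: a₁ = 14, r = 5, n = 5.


Sₙ = 14×(5^5 - 1)/(5 - 1)
= 14×(3125 - 1)/4
= 14×3124/4
= 10934

S_5 = 10934


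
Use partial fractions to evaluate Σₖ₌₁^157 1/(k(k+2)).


1/(k(k+2)) = (1/2)·(1/k - 1/(k+2)) (partial fractions)
Telescoping: Σ = (1/2)·(1 + 1/2 - 1/158 - 1/159) = 18683/25122

Sum = 18683/25122


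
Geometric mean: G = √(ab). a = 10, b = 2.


GM = √(10×2) = √20 = 4.4721

GM = 4.4721


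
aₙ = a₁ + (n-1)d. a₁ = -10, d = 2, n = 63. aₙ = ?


aₙ = a₁ + (n-1)d
= -10 + (63-1)×2
= -10 + 124
= 114

a_63 = 114


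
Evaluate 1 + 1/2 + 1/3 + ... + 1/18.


H_18 = 1/1 + 1/2 + 1/3 + ... + 1/18
= 14274301/4084080
≈ 3.4951

H_18 = 14274301/4084080 ≈ 3.4951


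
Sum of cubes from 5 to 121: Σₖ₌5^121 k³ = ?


Σₖ₌5^121 k³ = [121·122/2]² − [4·5/2]²
= 54479161 − 100 = 54479061

Σk³ = 54479061


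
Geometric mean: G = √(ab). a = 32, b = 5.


GM = √(32×5) = √160 = 12.6491

GM = 12.6491


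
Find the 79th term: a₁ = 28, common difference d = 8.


aₙ = a₁ + (n-1)d
= 28 + (79-1)×8
= 28 + 624
= 652

a_79 = 652


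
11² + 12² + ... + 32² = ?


Σₖ₌11^32 k² = Σₖ₌₁^32 k² − Σₖ₌₁^10 k²
= 32·33·65/6 − 10·11·21/6
= 11440 − 385 = 11055

Σk² = 11055


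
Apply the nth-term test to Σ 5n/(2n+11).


lim(n→∞) 5n/(2n+11) = 5/2 = 5/2  (divide numerator and denominator by n)
lim aₙ = 5/2 ≠ 0 → series DIVERGES

Diverges (lim aₙ = 5/2 ≠ 0)


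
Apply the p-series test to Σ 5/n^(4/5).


p-series test: Σ c/n^p converges if p > 1, diverges if p ≤ 1 (constant c > 0 doesn't affect convergence).
p = 4/5
4/5 ≤ 1 → DIVERGES

Diverges (p = 4/5 ≤ 1)


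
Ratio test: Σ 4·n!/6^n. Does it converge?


aₙ = 4·n!/6^n
a_{n+1}/aₙ = (n+1)!/6^(n+1) × 6^n/n!  (constant 4 cancels)
= (n+1)/6
L = lim(n→∞) (n+1)/6 = ∞
L > 1 → series DIVERGES

Diverges (ratio test: L = ∞ > 1)


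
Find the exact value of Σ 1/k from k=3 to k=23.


Σₖ₌3^23 1/k = 1/3 + 1/4 + 1/5 + ... + 1/23
= 265842403/118982864
≈ 2.2343

Sum = 265842403/118982864 ≈ 2.2343


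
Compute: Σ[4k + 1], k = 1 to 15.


Σ(4k+1) = 4·Σk + 1·n
= 4·120 + 1·15
= 480 + 15 = 495

Σ = 495


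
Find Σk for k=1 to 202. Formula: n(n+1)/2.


n(n+1)/2 = 202×203/2 = 41006/2 = 20503

Σk = 20503


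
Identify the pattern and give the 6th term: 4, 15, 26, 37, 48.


Pattern: arithmetic (d=11)
Terms: 4, 15, 26, 37, 48
Next term = 59

Next term = 59


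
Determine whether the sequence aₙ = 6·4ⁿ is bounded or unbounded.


aₙ = 6·4ⁿ → as n→∞, aₙ→∞ (since base 4 > 1)
No finite upper bound exists
The sequence is UNBOUNDED

Unbounded (aₙ → ∞ as n → ∞)


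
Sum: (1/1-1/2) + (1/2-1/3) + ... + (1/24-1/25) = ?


Telescoping: adjacent terms cancel.
= 1/1 - 1/25
= 1 - 1/25 = 24/25

Sum = 24/25


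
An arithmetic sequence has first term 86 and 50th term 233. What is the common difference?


d = (aₙ - a₁)/(n-1)
= (233 - 86)/(50-1)
= 147/49 = 3

d = 3


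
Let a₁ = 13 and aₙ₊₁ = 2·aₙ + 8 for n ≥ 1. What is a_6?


Computing step by step:
a_1 = 13
a_2 = 34
a_3 = 76
a_4 = 160
a_5 = 328
a_6 = 664


a_6 = 664


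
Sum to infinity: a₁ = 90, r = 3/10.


S∞ = a₁/(1-r) = 90/(1 - 3/10)
= 90/(7/10)
= 900/7

S∞ = 900/7


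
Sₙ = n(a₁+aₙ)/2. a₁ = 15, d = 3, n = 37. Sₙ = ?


aₙ = 15 + (37-1)×3 = 123
Sₙ = n(a₁+aₙ)/2 = 37×(15+123)/2
= 37×138/2 = 2553

S_37 = 2553


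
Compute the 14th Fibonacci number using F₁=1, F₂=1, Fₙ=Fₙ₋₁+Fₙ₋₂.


Fibonacci sequence: 1, 1, 2, 3, 5, 8, 13, 21, 34, 55, 89, ...
F(14) = 377

F(14) = 377


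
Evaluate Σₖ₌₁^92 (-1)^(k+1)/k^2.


S = 1 - 1/4 + 1/9 - 1/16 + 1/25 - 1/36 + 1/49 - 1/64 ± ...
= 0.8224
(Full series converges to +π²/12 ≈ +0.8225)

S_92 = 0.8224


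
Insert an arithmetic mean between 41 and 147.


AM = (41 + 147)/2 = 188/2 = 94

AM = 94


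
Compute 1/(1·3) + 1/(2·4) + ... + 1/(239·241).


1/(k(k+2)) = (1/2)·(1/k - 1/(k+2)) (partial fractions)
Telescoping: Σ = (1/2)·(1 + 1/2 - 1/240 - 1/241) = 86279/115680

Sum = 86279/115680


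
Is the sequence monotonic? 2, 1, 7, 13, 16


Differences: -1, 6, 6, 3
Difference at position 2 is +6 (> 0) but position 1 is -1 (< 0) — sequence both rises and falls
→ NOT monotonic

Not monotonic


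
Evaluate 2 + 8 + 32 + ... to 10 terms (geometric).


Sₙ = 2×(4^10 - 1)/(4 - 1)
= 2×(1048576 - 1)/3
= 2×1048575/3
= 699050

S_10 = 699050


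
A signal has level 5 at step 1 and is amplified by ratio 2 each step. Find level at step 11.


aₙ = a₁·r^(n-1)
= 5×2^10
= 5×1024
= 5120

a_11 = 5120


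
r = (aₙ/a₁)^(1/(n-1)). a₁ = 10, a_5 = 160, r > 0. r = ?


r^(n-1) = aₙ/a₁
r^4 = 160/10 = 16
r = 16^(1/4)
= ±2; taking r > 0 gives r = 2

r = 2


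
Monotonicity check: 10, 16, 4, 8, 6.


Differences: 6, -12, 4, -2
Difference at position 1 is +6 (> 0) but position 2 is -12 (< 0) — sequence both rises and falls
→ NOT monotonic

Not monotonic


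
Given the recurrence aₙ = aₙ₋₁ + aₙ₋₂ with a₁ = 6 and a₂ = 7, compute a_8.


Computing iteratively: 6, 7, 13, 20, 33, 53, 86, 139
a_8 = 139

a_8 = 139


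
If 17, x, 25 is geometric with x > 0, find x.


GM = √(17×25) = √425 = 20.6155

GM = 20.6155


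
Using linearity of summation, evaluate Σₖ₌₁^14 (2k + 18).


Σ(2k+18) = 2·Σk + 18·n
= 2·105 + 18·14
= 210 + 252 = 462

Σ = 462


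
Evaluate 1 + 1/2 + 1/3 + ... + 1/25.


H_25 = 1/1 + 1/2 + 1/3 + ... + 1/25
= 34052522467/8923714800
≈ 3.816

H_25 = 34052522467/8923714800 ≈ 3.816


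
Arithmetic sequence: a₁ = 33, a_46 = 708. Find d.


d = (aₙ - a₁)/(n-1)
= (708 - 33)/(46-1)
= 675/45 = 15

d = 15


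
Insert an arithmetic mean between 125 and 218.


AM = (125 + 218)/2 = 343/2 = 171.5

AM = 171.5


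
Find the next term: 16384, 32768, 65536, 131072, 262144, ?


Pattern: powers of 2: 2ⁿ
Terms: 16384, 32768, 65536, 131072, 262144
Next term = 524288

Next term = 524288


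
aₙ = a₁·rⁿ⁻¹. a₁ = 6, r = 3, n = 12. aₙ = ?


aₙ = a₁·r^(n-1)
= 6×3^11
= 6×177147
= 1062882

a_12 = 1062882


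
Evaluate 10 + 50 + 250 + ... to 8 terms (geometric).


Sₙ = 10×(5^8 - 1)/(5 - 1)
= 10×(390625 - 1)/4
= 10×390624/4
= 976560

S_8 = 976560


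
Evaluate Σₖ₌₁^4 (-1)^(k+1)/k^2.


S = 1 - 1/4 + 1/9 - 1/16
= 0.7986
(Full series converges to +π²/12 ≈ +0.8225)

S_4 = 0.7986


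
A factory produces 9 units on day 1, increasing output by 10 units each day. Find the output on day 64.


aₙ = a₁ + (n-1)d
= 9 + (64-1)×10
= 9 + 630
= 639

a_64 = 639


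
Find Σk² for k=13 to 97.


Σₖ₌13^97 k² = Σₖ₌₁^97 k² − Σₖ₌₁^12 k²
= 97·98·195/6 − 12·13·25/6
= 308945 − 650 = 308295

Σk² = 308295


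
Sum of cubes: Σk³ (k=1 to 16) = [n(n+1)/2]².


n(n+1)/2 = 16×17/2 = 136
Σk³ = 136² = 18496

Σk³ = 18496


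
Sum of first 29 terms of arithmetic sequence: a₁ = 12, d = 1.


aₙ = 12 + (29-1)×1 = 40
Sₙ = n(a₁+aₙ)/2 = 29×(12+40)/2
= 29×52/2 = 754

S_29 = 754


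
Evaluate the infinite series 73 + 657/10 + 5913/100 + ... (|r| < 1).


S∞ = a₁/(1-r) = 73/(1 - 9/10)
= 73/(1/10)
= 730

S∞ = 730


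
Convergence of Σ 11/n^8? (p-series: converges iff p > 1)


p-series test: Σ c/n^p converges if p > 1, diverges if p ≤ 1 (constant c > 0 doesn't affect convergence).
p = 8
8 > 1 → CONVERGES

Converges (p = 8 > 1)


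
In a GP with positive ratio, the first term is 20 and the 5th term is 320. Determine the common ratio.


r^(n-1) = aₙ/a₁
r^4 = 320/20 = 16
r = 16^(1/4)
= ±2; taking r > 0 gives r = 2

r = 2


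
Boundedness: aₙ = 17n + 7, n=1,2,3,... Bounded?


aₙ = 17n + 7 → as n→∞, aₙ→∞
No finite upper bound exists
The sequence is UNBOUNDED

Unbounded (aₙ → ∞ as n → ∞)


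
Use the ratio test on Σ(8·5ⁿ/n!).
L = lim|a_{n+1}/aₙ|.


aₙ = 8·5^n/n!
a_{n+1}/aₙ = 5^(n+1)/(n+1)! × n!/5^n  (constant 8 cancels)
= 5/(n+1)
L = lim(n→∞) 5/(n+1) = 0
L < 1 → series CONVERGES

Converges (ratio test: L = 0 < 1)


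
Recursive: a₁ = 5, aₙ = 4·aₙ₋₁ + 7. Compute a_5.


Computing step by step:
a_1 = 5
a_2 = 27
a_3 = 115
a_4 = 467
a_5 = 1875


a_5 = 1875


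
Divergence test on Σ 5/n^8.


lim(n→∞) 5/n^8 = 0
lim aₙ = 0 → nth-term test is INCONCLUSIVE
(Need other tests; this is actually a convergent p-series with p=8 > 1)

Inconclusive (lim aₙ = 0; need another test)


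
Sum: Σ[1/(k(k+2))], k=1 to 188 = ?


1/(k(k+2)) = (1/2)·(1/k - 1/(k+2)) (partial fractions)
Telescoping: Σ = (1/2)·(1 + 1/2 - 1/189 - 1/190) = 26743/35910

Sum = 26743/35910


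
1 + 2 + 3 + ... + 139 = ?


n(n+1)/2 = 139×140/2 = 19460/2 = 9730

Σk = 9730


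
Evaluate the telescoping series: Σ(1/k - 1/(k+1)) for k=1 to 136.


Telescoping: adjacent terms cancel.
= 1/1 - 1/137
= 1 - 1/137 = 136/137

Sum = 136/137


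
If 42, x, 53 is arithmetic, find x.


AM = (42 + 53)/2 = 95/2 = 47.5

AM = 47.5


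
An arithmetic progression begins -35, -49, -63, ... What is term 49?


aₙ = a₁ + (n-1)d
= -35 + (49-1)×-14
= -35 - 672
= -707

a_49 = -707


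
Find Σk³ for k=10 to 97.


Σₖ₌10^97 k³ = [97·98/2]² − [9·10/2]²
= 22591009 − 2025 = 22588984

Σk³ = 22588984


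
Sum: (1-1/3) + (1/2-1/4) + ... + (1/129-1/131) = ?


Telescoping with gap 2: two head and two tail terms survive.
= (1 + 1/2) - (1/130 + 1/131)
= 3/2 - 1/130 - 1/131 = 12642/8515

Sum = 12642/8515


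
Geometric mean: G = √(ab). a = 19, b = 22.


GM = √(19×22) = √418 = 20.445

GM = 20.445


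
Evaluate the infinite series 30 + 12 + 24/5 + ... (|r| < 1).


S∞ = a₁/(1-r) = 30/(1 - 2/5)
= 30/(3/5)
= 50

S∞ = 50


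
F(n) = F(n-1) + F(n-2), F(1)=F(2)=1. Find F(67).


Fibonacci sequence: 1, 1, 2, 3, 5, 8, 13, 21, 34, 55, 89, ...
F(67) = 44945570212853

F(67) = 44945570212853


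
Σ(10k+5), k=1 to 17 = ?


Σ(10k+5) = 10·Σk + 5·n
= 10·153 + 5·17
= 1530 + 85 = 1615

Σ = 1615


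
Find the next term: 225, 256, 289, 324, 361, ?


Pattern: perfect squares: n²
Terms: 225, 256, 289, 324, 361
Next term = 400

Next term = 400


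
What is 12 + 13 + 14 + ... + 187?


Σₖ₌12^187 k = Σₖ₌₁^187 k − Σₖ₌₁^11 k
= 187·188/2 − 11·12/2
= 17578 − 66 = 17512

Σk = 17512


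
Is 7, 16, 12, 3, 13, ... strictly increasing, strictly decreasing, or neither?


Differences: 9, -4, -9, 10
Difference at position 1 is +9 (> 0) but position 2 is -4 (< 0) — sequence both rises and falls
→ NOT monotonic

Not monotonic


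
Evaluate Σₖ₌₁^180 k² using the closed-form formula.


n = 180
n(n+1)(2n+1)/6 = 180×181×361/6
= 11761380/6 = 1960230

Σk² = 1960230


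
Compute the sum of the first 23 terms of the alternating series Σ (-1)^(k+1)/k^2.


S = 1 - 1/4 + 1/9 - 1/16 + 1/25 - 1/36 + 1/49 - 1/64 ± ...
= 0.8234
(Full series converges to +π²/12 ≈ +0.8225)

S_23 = 0.8234


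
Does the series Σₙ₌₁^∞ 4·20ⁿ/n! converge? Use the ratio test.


aₙ = 4·20^n/n!
a_{n+1}/aₙ = 20^(n+1)/(n+1)! × n!/20^n  (constant 4 cancels)
= 20/(n+1)
L = lim(n→∞) 20/(n+1) = 0
L < 1 → series CONVERGES

Converges (ratio test: L = 0 < 1)


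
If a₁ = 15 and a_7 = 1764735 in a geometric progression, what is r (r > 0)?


r^(n-1) = aₙ/a₁
r^6 = 1764735/15 = 117649
r = 117649^(1/6)
= ±7; taking r > 0 gives r = 7

r = 7


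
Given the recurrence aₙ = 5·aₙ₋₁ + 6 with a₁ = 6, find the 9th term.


Computing step by step:
a_1 = 6
a_2 = 36
a_3 = 186
a_4 = 936
a_5 = 4686
a_6 = 23436
a_7 = 117186
a_8 = 585936
a_9 = 2929686


a_9 = 2929686


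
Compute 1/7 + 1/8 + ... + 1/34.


Σₖ₌7^34 1/k = 1/7 + 1/8 + 1/9 + ... + 1/34
= 21899586326629/13127595717600
≈ 1.6682

Sum = 21899586326629/13127595717600 ≈ 1.6682


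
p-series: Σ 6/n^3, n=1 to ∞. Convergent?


p-series test: Σ c/n^p converges if p > 1, diverges if p ≤ 1 (constant c > 0 doesn't affect convergence).
p = 3
3 > 1 → CONVERGES

Converges (p = 3 > 1)


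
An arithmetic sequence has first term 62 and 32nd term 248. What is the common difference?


d = (aₙ - a₁)/(n-1)
= (248 - 62)/(32-1)
= 186/31 = 6

d = 6


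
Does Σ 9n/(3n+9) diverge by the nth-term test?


lim(n→∞) 9n/(3n+9) = 9/3 = 3  (divide numerator and denominator by n)
lim aₙ = 3 ≠ 0 → series DIVERGES

Diverges (lim aₙ = 3 ≠ 0)


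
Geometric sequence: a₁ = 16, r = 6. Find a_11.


aₙ = a₁·r^(n-1)
= 16×6^10
= 16×60466176
= 967458816

a_11 = 967458816


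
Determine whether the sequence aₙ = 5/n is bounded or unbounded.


a₁ = 5, a₂ = 5/2, a₃ = 5/3, ...
0 < aₙ ≤ 5 for all n ≥ 1
Lower bound: 0, Upper bound: 5
The sequence IS bounded

Bounded (0 < aₙ ≤ 5)


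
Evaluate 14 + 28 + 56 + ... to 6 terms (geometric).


Sₙ = 14×(2^6 - 1)/(2 - 1)
= 14×(64 - 1)/1
= 14×63/1
= 882

S_6 = 882


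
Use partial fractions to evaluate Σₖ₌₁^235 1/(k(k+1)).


1/(k(k+1)) = 1/k - 1/(k+1) (partial fractions)
Telescoping: Σ = 1 - 1/236 = 235/236

Sum = 235/236


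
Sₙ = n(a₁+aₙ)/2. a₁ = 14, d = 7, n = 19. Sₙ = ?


aₙ = 14 + (19-1)×7 = 140
Sₙ = n(a₁+aₙ)/2 = 19×(14+140)/2
= 19×154/2 = 1463

S_19 = 1463


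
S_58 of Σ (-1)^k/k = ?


S = -1 + 1/2 - 1/3 + 1/4 - 1/5 + 1/6 - 1/7 + 1/8 ± ...
= -0.6846
(Full series converges to -ln(2) ≈ -0.6931)

S_58 = -0.6846


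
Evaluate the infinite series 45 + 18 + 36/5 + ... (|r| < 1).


S∞ = a₁/(1-r) = 45/(1 - 2/5)
= 45/(3/5)
= 75

S∞ = 75


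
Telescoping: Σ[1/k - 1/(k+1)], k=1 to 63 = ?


Telescoping: adjacent terms cancel.
= 1/1 - 1/64
= 1 - 1/64 = 63/64

Sum = 63/64


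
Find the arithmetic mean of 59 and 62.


AM = (59 + 62)/2 = 121/2 = 60.5

AM = 60.5


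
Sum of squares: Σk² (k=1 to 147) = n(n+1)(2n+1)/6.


n = 147
n(n+1)(2n+1)/6 = 147×148×295/6
= 6418020/6 = 1069670

Σk² = 1069670


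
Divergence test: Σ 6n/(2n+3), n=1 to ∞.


lim(n→∞) 6n/(2n+3) = 6/2 = 3  (divide numerator and denominator by n)
lim aₙ = 3 ≠ 0 → series DIVERGES

Diverges (lim aₙ = 3 ≠ 0)


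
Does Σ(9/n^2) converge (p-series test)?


p-series test: Σ c/n^p converges if p > 1, diverges if p ≤ 1 (constant c > 0 doesn't affect convergence).
p = 2
2 > 1 → CONVERGES

Converges (p = 2 > 1)


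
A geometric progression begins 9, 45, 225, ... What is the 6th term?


aₙ = a₁·r^(n-1)
= 9×5^5
= 9×3125
= 28125

a_6 = 28125


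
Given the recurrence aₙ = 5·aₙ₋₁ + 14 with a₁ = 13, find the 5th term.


Computing step by step:
a_1 = 13
a_2 = 79
a_3 = 409
a_4 = 2059
a_5 = 10309


a_5 = 10309


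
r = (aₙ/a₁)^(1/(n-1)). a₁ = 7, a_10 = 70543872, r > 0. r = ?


r^(n-1) = aₙ/a₁
r^9 = 70543872/7 = 10077696
r = 10077696^(1/9)
= 6

r = 6


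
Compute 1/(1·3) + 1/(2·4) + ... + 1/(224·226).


1/(k(k+2)) = (1/2)·(1/k - 1/(k+2)) (partial fractions)
Telescoping: Σ = (1/2)·(1 + 1/2 - 1/225 - 1/226) = 18956/25425

Sum = 18956/25425


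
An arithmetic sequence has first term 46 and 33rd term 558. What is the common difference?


d = (aₙ - a₁)/(n-1)
= (558 - 46)/(33-1)
= 512/32 = 16

d = 16


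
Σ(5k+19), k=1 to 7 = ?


Σ(5k+19) = 5·Σk + 19·n
= 5·28 + 19·7
= 140 + 133 = 273

Σ = 273


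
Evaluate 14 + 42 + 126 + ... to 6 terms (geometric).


Sₙ = 14×(3^6 - 1)/(3 - 1)
= 14×(729 - 1)/2
= 14×728/2
= 5096

S_6 = 5096


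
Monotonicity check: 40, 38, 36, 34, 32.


Differences: -2, -2, -2, -2
All differences < 0 → strictly DECREASING

Monotonically decreasing


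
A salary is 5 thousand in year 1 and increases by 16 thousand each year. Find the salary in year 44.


aₙ = a₁ + (n-1)d
= 5 + (44-1)×16
= 5 + 688
= 693

a_44 = 693


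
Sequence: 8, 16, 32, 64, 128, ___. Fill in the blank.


Pattern: powers of 2: 2ⁿ
Terms: 8, 16, 32, 64, 128
Next term = 256

Next term = 256


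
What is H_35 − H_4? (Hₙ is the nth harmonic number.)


Σₖ₌5^35 1/k = 1/5 + 1/6 + 1/7 + ... + 1/35
= 27088112253109/13127595717600
≈ 2.0634

Sum = 27088112253109/13127595717600 ≈ 2.0634


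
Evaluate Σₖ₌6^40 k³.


Σₖ₌6^40 k³ = [40·41/2]² − [5·6/2]²
= 672400 − 225 = 672175

Σk³ = 672175


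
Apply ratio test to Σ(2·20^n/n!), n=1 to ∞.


aₙ = 2·20^n/n!
a_{n+1}/aₙ = 20^(n+1)/(n+1)! × n!/20^n  (constant 2 cancels)
= 20/(n+1)
L = lim(n→∞) 20/(n+1) = 0
L < 1 → series CONVERGES

Converges (ratio test: L = 0 < 1)


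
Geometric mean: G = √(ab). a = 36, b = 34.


GM = √(36×34) = √1224 = 34.9857

GM = 34.9857


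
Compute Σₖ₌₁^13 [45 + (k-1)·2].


aₙ = 45 + (13-1)×2 = 69
Sₙ = n(a₁+aₙ)/2 = 13×(45+69)/2
= 13×114/2 = 741

S_13 = 741


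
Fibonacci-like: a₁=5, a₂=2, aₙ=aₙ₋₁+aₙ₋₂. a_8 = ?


Computing iteratively: 5, 2, 7, 9, 16, 25, 41, 66
a_8 = 66

a_8 = 66


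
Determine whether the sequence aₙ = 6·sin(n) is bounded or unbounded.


For all n, -1 ≤ sin(n) ≤ 1, so -6 ≤ 6·sin(n) ≤ 6
Lower bound: -6, Upper bound: 6
The sequence IS bounded

Bounded (-6 ≤ aₙ ≤ 6)


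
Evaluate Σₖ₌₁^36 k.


n(n+1)/2 = 36×37/2 = 1332/2 = 666

Σk = 666


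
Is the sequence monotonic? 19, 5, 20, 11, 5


Differences: -14, 15, -9, -6
Difference at position 2 is +15 (> 0) but position 1 is -14 (< 0) — sequence both rises and falls
→ NOT monotonic

Not monotonic


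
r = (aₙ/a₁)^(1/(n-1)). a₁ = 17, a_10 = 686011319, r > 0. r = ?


r^(n-1) = aₙ/a₁
r^9 = 686011319/17 = 40353607
r = 40353607^(1/9)
= 7

r = 7


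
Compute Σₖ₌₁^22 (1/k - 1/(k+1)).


Telescoping: adjacent terms cancel.
= 1/1 - 1/23
= 1 - 1/23 = 22/23

Sum = 22/23


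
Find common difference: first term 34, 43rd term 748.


d = (aₙ - a₁)/(n-1)
= (748 - 34)/(43-1)
= 714/42 = 17

d = 17


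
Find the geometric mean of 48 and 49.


GM = √(48×49) = √2352 = 48.4974

GM = 48.4974


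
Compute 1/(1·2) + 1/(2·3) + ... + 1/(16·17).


1/(k(k+1)) = 1/k - 1/(k+1) (partial fractions)
Telescoping: Σ = 1 - 1/17 = 16/17

Sum = 16/17


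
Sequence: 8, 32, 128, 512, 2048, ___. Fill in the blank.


Pattern: geometric (r=4)
Terms: 8, 32, 128, 512, 2048
Next term = 8192

Next term = 8192


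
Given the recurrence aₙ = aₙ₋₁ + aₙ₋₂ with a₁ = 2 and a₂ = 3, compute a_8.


Computing iteratively: 2, 3, 5, 8, 13, 21, 34, 55
a_8 = 55

a_8 = 55


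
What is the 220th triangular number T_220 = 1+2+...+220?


n(n+1)/2 = 220×221/2 = 48620/2 = 24310

Σk = 24310


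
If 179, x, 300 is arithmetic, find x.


AM = (179 + 300)/2 = 479/2 = 239.5

AM = 239.5


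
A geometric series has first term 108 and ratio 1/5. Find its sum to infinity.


S∞ = a₁/(1-r) = 108/(1 - 1/5)
= 108/(4/5)
= 135

S∞ = 135


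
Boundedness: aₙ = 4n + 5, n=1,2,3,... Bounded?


aₙ = 4n + 5 → as n→∞, aₙ→∞
No finite upper bound exists
The sequence is UNBOUNDED

Unbounded (aₙ → ∞ as n → ∞)


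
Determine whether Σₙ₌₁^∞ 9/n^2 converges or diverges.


p-series test: Σ c/n^p converges if p > 1, diverges if p ≤ 1 (constant c > 0 doesn't affect convergence).
p = 2
2 > 1 → CONVERGES

Converges (p = 2 > 1)


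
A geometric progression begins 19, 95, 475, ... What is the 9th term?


aₙ = a₁·r^(n-1)
= 19×5^8
= 19×390625
= 7421875

a_9 = 7421875


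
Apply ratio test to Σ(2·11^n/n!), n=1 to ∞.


aₙ = 2·11^n/n!
a_{n+1}/aₙ = 11^(n+1)/(n+1)! × n!/11^n  (constant 2 cancels)
= 11/(n+1)
L = lim(n→∞) 11/(n+1) = 0
L < 1 → series CONVERGES

Converges (ratio test: L = 0 < 1)


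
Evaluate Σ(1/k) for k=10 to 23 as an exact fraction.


Σₖ₌10^23 1/k = 1/10 + 1/11 + 1/12 + ... + 1/23
= 4847307929/5354228880
≈ 0.9053

Sum = 4847307929/5354228880 ≈ 0.9053


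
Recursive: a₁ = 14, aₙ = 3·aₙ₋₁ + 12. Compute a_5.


Computing step by step:
a_1 = 14
a_2 = 54
a_3 = 174
a_4 = 534
a_5 = 1614


a_5 = 1614


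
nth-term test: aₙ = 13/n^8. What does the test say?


lim(n→∞) 13/n^8 = 0
lim aₙ = 0 → nth-term test is INCONCLUSIVE
(Need other tests; this is actually a convergent p-series with p=8 > 1)

Inconclusive (lim aₙ = 0; need another test)


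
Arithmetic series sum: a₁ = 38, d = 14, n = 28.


aₙ = 38 + (28-1)×14 = 416
Sₙ = n(a₁+aₙ)/2 = 28×(38+416)/2
= 28×454/2 = 6356

S_28 = 6356


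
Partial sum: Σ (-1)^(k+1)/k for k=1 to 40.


S = 1 - 1/2 + 1/3 - 1/4 + 1/5 - 1/6 + 1/7 - 1/8 ± ...
= 0.6808
(Full series converges to +ln(2) ≈ +0.6931)

S_40 = 0.6808


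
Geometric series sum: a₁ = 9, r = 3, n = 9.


Sₙ = 9×(3^9 - 1)/(3 - 1)
= 9×(19683 - 1)/2
= 9×19682/2
= 88569

S_9 = 88569


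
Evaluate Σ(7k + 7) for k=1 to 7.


Σ(7k+7) = 7·Σk + 7·n
= 7·28 + 7·7
= 196 + 49 = 245

Σ = 245


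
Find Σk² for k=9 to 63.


Σₖ₌9^63 k² = Σₖ₌₁^63 k² − Σₖ₌₁^8 k²
= 63·64·127/6 − 8·9·17/6
= 85344 − 204 = 85140

Σk² = 85140


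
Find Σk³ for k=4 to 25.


Σₖ₌4^25 k³ = [25·26/2]² − [3·4/2]²
= 105625 − 36 = 105589

Σk³ = 105589


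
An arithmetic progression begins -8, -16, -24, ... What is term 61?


aₙ = a₁ + (n-1)d
= -8 + (61-1)×-8
= -8 - 480
= -488

a_61 = -488


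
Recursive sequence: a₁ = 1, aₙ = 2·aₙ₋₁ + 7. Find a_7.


Computing step by step:
a_1 = 1
a_2 = 9
a_3 = 25
a_4 = 57
a_5 = 121
a_6 = 249
a_7 = 505


a_7 = 505


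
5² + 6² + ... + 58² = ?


Σₖ₌5^58 k² = Σₖ₌₁^58 k² − Σₖ₌₁^4 k²
= 58·59·117/6 − 4·5·9/6
= 66729 − 30 = 66699

Σk² = 66699


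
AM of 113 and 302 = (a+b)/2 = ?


AM = (113 + 302)/2 = 415/2 = 207.5

AM = 207.5


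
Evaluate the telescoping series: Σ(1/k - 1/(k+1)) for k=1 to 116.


Telescoping: adjacent terms cancel.
= 1/1 - 1/117
= 1 - 1/117 = 116/117

Sum = 116/117


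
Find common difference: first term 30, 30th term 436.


d = (aₙ - a₁)/(n-1)
= (436 - 30)/(30-1)
= 406/29 = 14

d = 14


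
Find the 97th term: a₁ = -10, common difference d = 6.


aₙ = a₁ + (n-1)d
= -10 + (97-1)×6
= -10 + 576
= 566

a_97 = 566


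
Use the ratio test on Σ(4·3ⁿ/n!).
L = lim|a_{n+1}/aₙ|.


aₙ = 4·3^n/n!
a_{n+1}/aₙ = 3^(n+1)/(n+1)! × n!/3^n  (constant 4 cancels)
= 3/(n+1)
L = lim(n→∞) 3/(n+1) = 0
L < 1 → series CONVERGES

Converges (ratio test: L = 0 < 1)


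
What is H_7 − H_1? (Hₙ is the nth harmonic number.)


Σₖ₌2^7 1/k = 1/2 + 1/3 + 1/4 + 1/5 + 1/6 + 1/7
= 223/140
≈ 1.5929

Sum = 223/140 ≈ 1.5929


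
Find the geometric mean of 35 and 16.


GM = √(35×16) = √560 = 23.6643

GM = 23.6643


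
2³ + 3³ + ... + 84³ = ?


Σₖ₌2^84 k³ = [84·85/2]² − [1·2/2]²
= 12744900 − 1 = 12744899

Σk³ = 12744899


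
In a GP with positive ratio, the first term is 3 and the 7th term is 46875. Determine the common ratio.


r^(n-1) = aₙ/a₁
r^6 = 46875/3 = 15625
r = 15625^(1/6)
= ±5; taking r > 0 gives r = 5

r = 5


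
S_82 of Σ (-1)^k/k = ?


S = -1 + 1/2 - 1/3 + 1/4 - 1/5 + 1/6 - 1/7 + 1/8 ± ...
= -0.6871
(Full series converges to -ln(2) ≈ -0.6931)

S_82 = -0.6871


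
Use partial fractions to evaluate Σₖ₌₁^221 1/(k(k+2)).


1/(k(k+2)) = (1/2)·(1/k - 1/(k+2)) (partial fractions)
Telescoping: Σ = (1/2)·(1 + 1/2 - 1/222 - 1/223) = 36907/49506

Sum = 36907/49506


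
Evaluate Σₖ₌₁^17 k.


n(n+1)/2 = 17×18/2 = 306/2 = 153

Σk = 153


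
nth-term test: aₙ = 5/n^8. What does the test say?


lim(n→∞) 5/n^8 = 0
lim aₙ = 0 → nth-term test is INCONCLUSIVE
(Need other tests; this is actually a convergent p-series with p=8 > 1)

Inconclusive (lim aₙ = 0; need another test)


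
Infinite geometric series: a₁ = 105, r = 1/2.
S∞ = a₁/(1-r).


S∞ = a₁/(1-r) = 105/(1 - 1/2)
= 105/(1/2)
= 210

S∞ = 210


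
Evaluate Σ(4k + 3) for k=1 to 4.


Σ(4k+3) = 4·Σk + 3·n
= 4·10 + 3·4
= 40 + 12 = 52

Σ = 52


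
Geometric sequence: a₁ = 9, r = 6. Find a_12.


aₙ = a₁·r^(n-1)
= 9×6^11
= 9×362797056
= 3265173504

a_12 = 3265173504


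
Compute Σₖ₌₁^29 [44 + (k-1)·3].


aₙ = 44 + (29-1)×3 = 128
Sₙ = n(a₁+aₙ)/2 = 29×(44+128)/2
= 29×172/2 = 2494

S_29 = 2494


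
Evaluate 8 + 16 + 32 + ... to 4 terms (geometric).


Sₙ = 8×(2^4 - 1)/(2 - 1)
= 8×(16 - 1)/1
= 8×15/1
= 120

S_4 = 120


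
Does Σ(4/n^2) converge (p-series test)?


p-series test: Σ c/n^p converges if p > 1, diverges if p ≤ 1 (constant c > 0 doesn't affect convergence).
p = 2
2 > 1 → CONVERGES

Converges (p = 2 > 1)


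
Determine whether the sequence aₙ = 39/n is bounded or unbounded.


a₁ = 39, a₂ = 39/2, a₃ = 39/3, ...
0 < aₙ ≤ 39 for all n ≥ 1
Lower bound: 0, Upper bound: 39
The sequence IS bounded

Bounded (0 < aₙ ≤ 39)


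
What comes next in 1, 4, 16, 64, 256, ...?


Pattern: geometric (r=4)
Terms: 1, 4, 16, 64, 256
Next term = 1024

Next term = 1024


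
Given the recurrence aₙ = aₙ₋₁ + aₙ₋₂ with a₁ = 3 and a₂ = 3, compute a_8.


Computing iteratively: 3, 3, 6, 9, 15, 24, 39, 63
a_8 = 63

a_8 = 63


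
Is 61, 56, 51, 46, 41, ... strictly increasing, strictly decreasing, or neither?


Differences: -5, -5, -5, -5
All differences < 0 → strictly DECREASING

Monotonically decreasing


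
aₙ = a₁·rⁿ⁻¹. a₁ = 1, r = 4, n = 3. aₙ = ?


aₙ = a₁·r^(n-1)
= 1×4^2
= 1×16
= 16

a_3 = 16


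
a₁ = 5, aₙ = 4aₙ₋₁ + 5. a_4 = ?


Computing step by step:
a_1 = 5
a_2 = 25
a_3 = 105
a_4 = 425


a_4 = 425


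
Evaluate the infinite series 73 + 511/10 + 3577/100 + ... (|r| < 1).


S∞ = a₁/(1-r) = 73/(1 - 7/10)
= 73/(3/10)
= 730/3

S∞ = 730/3


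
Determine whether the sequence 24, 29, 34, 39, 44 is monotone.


Differences: 5, 5, 5, 5
All differences > 0 → strictly INCREASING

Monotonically increasing


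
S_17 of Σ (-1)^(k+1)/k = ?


S = 1 - 1/2 + 1/3 - 1/4 + 1/5 - 1/6 + 1/7 - 1/8 ± ...
= 0.7217
(Full series converges to +ln(2) ≈ +0.6931)

S_17 = 0.7217


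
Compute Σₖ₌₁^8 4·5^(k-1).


Sₙ = 4×(5^8 - 1)/(5 - 1)
= 4×(390625 - 1)/4
= 4×390624/4
= 390624

S_8 = 390624


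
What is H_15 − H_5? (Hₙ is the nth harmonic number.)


Σₖ₌6^15 1/k = 1/6 + 1/7 + 1/8 + 1/9 + 1/10 + 1/11 + 1/12 + 1/13 + 1/14 + 1/15
= 74587/72072
≈ 1.0349

Sum = 74587/72072 ≈ 1.0349


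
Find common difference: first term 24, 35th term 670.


d = (aₙ - a₁)/(n-1)
= (670 - 24)/(35-1)
= 646/34 = 19

d = 19


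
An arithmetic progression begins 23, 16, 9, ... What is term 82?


aₙ = a₁ + (n-1)d
= 23 + (82-1)×-7
= 23 - 567
= -544

a_82 = -544


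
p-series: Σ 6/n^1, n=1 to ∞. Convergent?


p-series test: Σ c/n^p converges if p > 1, diverges if p ≤ 1 (constant c > 0 doesn't affect convergence).
p = 1
1 ≤ 1 → DIVERGES

Diverges (p = 1 ≤ 1)


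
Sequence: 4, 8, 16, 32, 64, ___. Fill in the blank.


Pattern: powers of 2: 2ⁿ
Terms: 4, 8, 16, 32, 64
Next term = 128

Next term = 128


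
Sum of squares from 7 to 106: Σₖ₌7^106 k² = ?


Σₖ₌7^106 k² = Σₖ₌₁^106 k² − Σₖ₌₁^6 k²
= 106·107·213/6 − 6·7·13/6
= 402641 − 91 = 402550

Σk² = 402550


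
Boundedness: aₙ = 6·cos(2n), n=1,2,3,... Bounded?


For all n, -1 ≤ cos(2n) ≤ 1, so -6 ≤ 6·cos(2n) ≤ 6
Lower bound: -6, Upper bound: 6
The sequence IS bounded

Bounded (-6 ≤ aₙ ≤ 6)


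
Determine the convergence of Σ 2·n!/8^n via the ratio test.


aₙ = 2·n!/8^n
a_{n+1}/aₙ = (n+1)!/8^(n+1) × 8^n/n!  (constant 2 cancels)
= (n+1)/8
L = lim(n→∞) (n+1)/8 = ∞
L > 1 → series DIVERGES

Diverges (ratio test: L = ∞ > 1)


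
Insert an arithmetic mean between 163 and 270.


AM = (163 + 270)/2 = 433/2 = 216.5

AM = 216.5


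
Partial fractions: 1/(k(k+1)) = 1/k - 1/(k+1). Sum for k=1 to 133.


1/(k(k+1)) = 1/k - 1/(k+1) (partial fractions)
Telescoping: Σ = 1 - 1/134 = 133/134

Sum = 133/134


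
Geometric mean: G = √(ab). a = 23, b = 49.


GM = √(23×49) = √1127 = 33.5708

GM = 33.5708


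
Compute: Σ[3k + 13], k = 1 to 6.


Σ(3k+13) = 3·Σk + 13·n
= 3·21 + 13·6
= 63 + 78 = 141

Σ = 141


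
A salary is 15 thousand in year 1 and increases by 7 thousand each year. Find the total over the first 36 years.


aₙ = 15 + (36-1)×7 = 260
Sₙ = n(a₁+aₙ)/2 = 36×(15+260)/2
= 36×275/2 = 4950

S_36 = 4950


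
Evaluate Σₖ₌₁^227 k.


n(n+1)/2 = 227×228/2 = 51756/2 = 25878

Σk = 25878


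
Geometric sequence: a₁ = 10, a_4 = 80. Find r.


r^(n-1) = aₙ/a₁
r^3 = 80/10 = 8
r = 8^(1/3)
= 2

r = 2


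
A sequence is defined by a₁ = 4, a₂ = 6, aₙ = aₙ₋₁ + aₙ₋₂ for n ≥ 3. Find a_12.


Computing iteratively: 4, 6, 10, 16, 26, 42, 68, 110, 178, 288, 466, 754
a_12 = 754

a_12 = 754


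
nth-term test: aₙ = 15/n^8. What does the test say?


lim(n→∞) 15/n^8 = 0
lim aₙ = 0 → nth-term test is INCONCLUSIVE
(Need other tests; this is actually a convergent p-series with p=8 > 1)

Inconclusive (lim aₙ = 0; need another test)


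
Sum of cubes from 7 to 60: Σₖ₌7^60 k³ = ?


Σₖ₌7^60 k³ = [60·61/2]² − [6·7/2]²
= 3348900 − 441 = 3348459

Σk³ = 3348459


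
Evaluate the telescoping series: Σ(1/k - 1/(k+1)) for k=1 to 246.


Telescoping: adjacent terms cancel.
= 1/1 - 1/247
= 1 - 1/247 = 246/247

Sum = 246/247


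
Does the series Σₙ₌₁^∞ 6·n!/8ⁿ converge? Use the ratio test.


aₙ = 6·n!/8^n
a_{n+1}/aₙ = (n+1)!/8^(n+1) × 8^n/n!  (constant 6 cancels)
= (n+1)/8
L = lim(n→∞) (n+1)/8 = ∞
L > 1 → series DIVERGES

Diverges (ratio test: L = ∞ > 1)


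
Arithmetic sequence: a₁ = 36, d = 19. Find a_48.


aₙ = a₁ + (n-1)d
= 36 + (48-1)×19
= 36 + 893
= 929

a_48 = 929


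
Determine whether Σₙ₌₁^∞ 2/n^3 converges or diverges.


p-series test: Σ c/n^p converges if p > 1, diverges if p ≤ 1 (constant c > 0 doesn't affect convergence).
p = 3
3 > 1 → CONVERGES

Converges (p = 3 > 1)


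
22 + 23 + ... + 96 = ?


Σₖ₌22^96 k = Σₖ₌₁^96 k − Σₖ₌₁^21 k
= 96·97/2 − 21·22/2
= 4656 − 231 = 4425

Σk = 4425


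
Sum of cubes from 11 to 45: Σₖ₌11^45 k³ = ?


Σₖ₌11^45 k³ = [45·46/2]² − [10·11/2]²
= 1071225 − 3025 = 1068200

Σk³ = 1068200


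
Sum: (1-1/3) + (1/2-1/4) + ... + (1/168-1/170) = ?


Telescoping with gap 2: two head and two tail terms survive.
= (1 + 1/2) - (1/169 + 1/170)
= 3/2 - 1/169 - 1/170 = 21378/14365

Sum = 21378/14365


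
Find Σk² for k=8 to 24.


Σₖ₌8^24 k² = Σₖ₌₁^24 k² − Σₖ₌₁^7 k²
= 24·25·49/6 − 7·8·15/6
= 4900 − 140 = 4760

Σk² = 4760


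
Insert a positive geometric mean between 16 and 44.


GM = √(16×44) = √704 = 26.533

GM = 26.533


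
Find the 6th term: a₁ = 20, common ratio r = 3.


aₙ = a₁·r^(n-1)
= 20×3^5
= 20×243
= 4860

a_6 = 4860


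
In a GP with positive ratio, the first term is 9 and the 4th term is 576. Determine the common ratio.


r^(n-1) = aₙ/a₁
r^3 = 576/9 = 64
r = 64^(1/3)
= 4

r = 4


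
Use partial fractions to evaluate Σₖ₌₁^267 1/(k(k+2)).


1/(k(k+2)) = (1/2)·(1/k - 1/(k+2)) (partial fractions)
Telescoping: Σ = (1/2)·(1 + 1/2 - 1/268 - 1/269) = 107601/144184

Sum = 107601/144184


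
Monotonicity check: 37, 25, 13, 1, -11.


Differences: -12, -12, -12, -12
All differences < 0 → strictly DECREASING

Monotonically decreasing


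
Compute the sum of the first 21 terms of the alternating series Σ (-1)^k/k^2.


S = -1 + 1/4 - 1/9 + 1/16 - 1/25 + 1/36 - 1/49 + 1/64 ± ...
= -0.8235
(Full series converges to -π²/12 ≈ -0.8225)

S_21 = -0.8235


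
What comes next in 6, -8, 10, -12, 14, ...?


Pattern: alternating sign, magnitude arithmetic (d=2)
Terms: 6, -8, 10, -12, 14
Next term = -16

Next term = -16


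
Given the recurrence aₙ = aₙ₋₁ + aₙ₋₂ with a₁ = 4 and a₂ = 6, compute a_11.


Computing iteratively: 4, 6, 10, 16, 26, 42, 68, 110, 178, 288, 466
a_11 = 466

a_11 = 466


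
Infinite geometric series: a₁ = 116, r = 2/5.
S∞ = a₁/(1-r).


S∞ = a₁/(1-r) = 116/(1 - 2/5)
= 116/(3/5)
= 580/3

S∞ = 580/3


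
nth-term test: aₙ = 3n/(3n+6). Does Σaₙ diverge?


lim(n→∞) 3n/(3n+6) = 3/3 = 1  (divide numerator and denominator by n)
lim aₙ = 1 ≠ 0 → series DIVERGES

Diverges (lim aₙ = 1 ≠ 0)


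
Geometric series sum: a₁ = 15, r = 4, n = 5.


Sₙ = 15×(4^5 - 1)/(4 - 1)
= 15×(1024 - 1)/3
= 15×1023/3
= 5115

S_5 = 5115


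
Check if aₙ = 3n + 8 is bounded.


aₙ = 3n + 8 → as n→∞, aₙ→∞
No finite upper bound exists
The sequence is UNBOUNDED

Unbounded (aₙ → ∞ as n → ∞)


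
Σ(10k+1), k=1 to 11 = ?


Σ(10k+1) = 10·Σk + 1·n
= 10·66 + 1·11
= 660 + 11 = 671

Σ = 671


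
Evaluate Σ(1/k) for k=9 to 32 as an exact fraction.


Σₖ₌9^32 1/k = 1/9 + 1/10 + 1/11 + ... + 1/32
= 193592897936819/144403552893600
≈ 1.3406

Sum = 193592897936819/144403552893600 ≈ 1.3406


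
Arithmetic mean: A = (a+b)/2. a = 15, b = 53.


AM = (15 + 53)/2 = 68/2 = 34

AM = 34


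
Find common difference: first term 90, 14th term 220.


d = (aₙ - a₁)/(n-1)
= (220 - 90)/(14-1)
= 130/13 = 10

d = 10


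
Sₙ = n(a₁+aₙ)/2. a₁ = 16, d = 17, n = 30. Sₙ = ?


aₙ = 16 + (30-1)×17 = 509
Sₙ = n(a₁+aₙ)/2 = 30×(16+509)/2
= 30×525/2 = 7875

S_30 = 7875


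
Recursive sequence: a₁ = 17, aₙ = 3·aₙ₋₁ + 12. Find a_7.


Computing step by step:
a_1 = 17
a_2 = 63
a_3 = 201
a_4 = 615
a_5 = 1857
a_6 = 5583
a_7 = 16761


a_7 = 16761


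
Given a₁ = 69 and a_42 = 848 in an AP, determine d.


d = (aₙ - a₁)/(n-1)
= (848 - 69)/(42-1)
= 779/41 = 19

d = 19


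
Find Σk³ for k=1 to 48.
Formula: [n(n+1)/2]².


n(n+1)/2 = 48×49/2 = 1176
Σk³ = 1176² = 1382976

Σk³ = 1382976


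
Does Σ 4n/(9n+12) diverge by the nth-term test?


lim(n→∞) 4n/(9n+12) = 4/9 = 4/9  (divide numerator and denominator by n)
lim aₙ = 4/9 ≠ 0 → series DIVERGES

Diverges (lim aₙ = 4/9 ≠ 0)
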